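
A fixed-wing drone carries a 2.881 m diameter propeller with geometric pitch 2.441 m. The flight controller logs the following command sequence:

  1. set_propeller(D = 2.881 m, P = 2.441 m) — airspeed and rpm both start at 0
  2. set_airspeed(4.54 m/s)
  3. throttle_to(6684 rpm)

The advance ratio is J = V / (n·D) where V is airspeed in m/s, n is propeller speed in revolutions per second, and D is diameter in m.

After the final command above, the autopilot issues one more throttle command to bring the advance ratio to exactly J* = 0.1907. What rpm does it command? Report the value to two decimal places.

set_propeller: D = 2.881 m, P = 2.441 m (p = P/D = 0.847275); state ← (V=0, rpm=0)
set_airspeed(4.54): V ← 4.54 m/s
throttle_to(6684): rpm ← 6684
final state: V = 4.54 m/s, rpm = 6684 → n = rpm/60 = 111.400000 rev/s
target J* = 0.1907; solve J* = V/(n·D) for n: n = V/(J*·D) = 4.54/(0.1907 × 2.881) = 8.263459 rev/s
rpm = 60·n = 495.807568

rpm = 495.81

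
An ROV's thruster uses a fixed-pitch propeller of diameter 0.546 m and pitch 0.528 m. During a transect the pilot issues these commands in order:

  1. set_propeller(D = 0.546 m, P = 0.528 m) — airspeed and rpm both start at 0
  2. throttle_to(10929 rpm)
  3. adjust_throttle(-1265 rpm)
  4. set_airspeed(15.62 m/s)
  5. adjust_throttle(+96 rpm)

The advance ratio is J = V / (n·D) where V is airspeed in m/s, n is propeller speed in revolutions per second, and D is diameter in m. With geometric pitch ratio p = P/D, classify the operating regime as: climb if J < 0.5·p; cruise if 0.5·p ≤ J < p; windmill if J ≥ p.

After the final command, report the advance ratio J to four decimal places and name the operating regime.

J = 0.1759, regime = climb

set_propeller: D = 0.546 m, P = 0.528 m (p = P/D = 0.967033); state ← (V=0, rpm=0)
throttle_to(10929): rpm ← 10929
adjust_throttle(-1265): rpm ← 10929 -1265 = 9664
set_airspeed(15.62): V ← 15.62 m/s
adjust_throttle(+96): rpm ← 9664 +96 = 9760
final state: V = 15.62 m/s, rpm = 9760 → n = rpm/60 = 162.666667 rev/s
J = V / (n·D) = 15.62 / (162.666667 × 0.546) = 0.175869
regime bands: climb J<0.4835 | cruise [0.4835, 0.9670) | windmill J≥0.9670
J = 0.1759 → climb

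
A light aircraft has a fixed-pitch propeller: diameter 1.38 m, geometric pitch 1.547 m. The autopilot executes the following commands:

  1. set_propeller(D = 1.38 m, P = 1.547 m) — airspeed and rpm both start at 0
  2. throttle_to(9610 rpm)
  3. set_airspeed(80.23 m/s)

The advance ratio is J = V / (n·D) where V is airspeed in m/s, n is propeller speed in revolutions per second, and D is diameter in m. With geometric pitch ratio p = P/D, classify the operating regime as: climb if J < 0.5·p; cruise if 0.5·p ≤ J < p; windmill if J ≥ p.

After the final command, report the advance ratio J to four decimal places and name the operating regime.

set_propeller: D = 1.38 m, P = 1.547 m (p = P/D = 1.121014); state ← (V=0, rpm=0)
throttle_to(9610): rpm ← 9610
set_airspeed(80.23): V ← 80.23 m/s
final state: V = 80.23 m/s, rpm = 9610 → n = rpm/60 = 160.166667 rev/s
J = V / (n·D) = 80.23 / (160.166667 × 1.38) = 0.362982
regime bands: climb J<0.5605 | cruise [0.5605, 1.1210) | windmill J≥1.1210
J = 0.3630 → climb

J = 0.3630, regime = climb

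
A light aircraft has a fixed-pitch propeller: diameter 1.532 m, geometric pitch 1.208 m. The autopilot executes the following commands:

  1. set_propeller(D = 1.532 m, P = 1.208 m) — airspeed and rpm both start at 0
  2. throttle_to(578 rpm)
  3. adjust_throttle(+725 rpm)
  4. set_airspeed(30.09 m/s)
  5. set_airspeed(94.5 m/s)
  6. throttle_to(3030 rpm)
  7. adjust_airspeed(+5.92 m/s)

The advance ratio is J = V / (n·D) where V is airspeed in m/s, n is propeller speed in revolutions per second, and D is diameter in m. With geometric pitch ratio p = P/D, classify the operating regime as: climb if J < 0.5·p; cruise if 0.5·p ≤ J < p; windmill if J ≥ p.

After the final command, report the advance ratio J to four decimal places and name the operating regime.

set_propeller: D = 1.532 m, P = 1.208 m (p = P/D = 0.788512); state ← (V=0, rpm=0)
throttle_to(578): rpm ← 578
adjust_throttle(+725): rpm ← 578 +725 = 1303
set_airspeed(30.09): V ← 30.09 m/s
set_airspeed(94.5): V ← 94.5 m/s
throttle_to(3030): rpm ← 3030
adjust_airspeed(+5.92): V ← 94.5 +5.92 = 100.42 m/s
final state: V = 100.42 m/s, rpm = 3030 → n = rpm/60 = 50.500000 rev/s
J = V / (n·D) = 100.42 / (50.500000 × 1.532) = 1.297986
regime bands: climb J<0.3943 | cruise [0.3943, 0.7885) | windmill J≥0.7885
J = 1.2980 → windmill

J = 1.2980, regime = windmill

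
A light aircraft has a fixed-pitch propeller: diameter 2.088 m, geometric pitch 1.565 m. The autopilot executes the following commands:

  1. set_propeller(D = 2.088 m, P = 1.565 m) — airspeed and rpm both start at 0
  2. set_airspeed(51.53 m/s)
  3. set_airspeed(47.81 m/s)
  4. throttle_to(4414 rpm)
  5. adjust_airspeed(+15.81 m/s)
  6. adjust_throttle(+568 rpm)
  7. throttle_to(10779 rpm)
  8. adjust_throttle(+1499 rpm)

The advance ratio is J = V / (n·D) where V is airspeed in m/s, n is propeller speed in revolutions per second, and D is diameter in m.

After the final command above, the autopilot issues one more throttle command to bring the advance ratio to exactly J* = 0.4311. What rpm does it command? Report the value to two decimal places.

set_propeller: D = 2.088 m, P = 1.565 m (p = P/D = 0.749521); state ← (V=0, rpm=0)
set_airspeed(51.53): V ← 51.53 m/s
set_airspeed(47.81): V ← 47.81 m/s
throttle_to(4414): rpm ← 4414
adjust_airspeed(+15.81): V ← 47.81 +15.81 = 63.62 m/s
adjust_throttle(+568): rpm ← 4414 +568 = 4982
throttle_to(10779): rpm ← 10779
adjust_throttle(+1499): rpm ← 10779 +1499 = 12278
final state: V = 63.62 m/s, rpm = 12278 → n = rpm/60 = 204.633333 rev/s
target J* = 0.4311; solve J* = V/(n·D) for n: n = V/(J*·D) = 63.62/(0.4311 × 2.088) = 70.678146 rev/s
rpm = 60·n = 4240.688749

rpm = 4240.69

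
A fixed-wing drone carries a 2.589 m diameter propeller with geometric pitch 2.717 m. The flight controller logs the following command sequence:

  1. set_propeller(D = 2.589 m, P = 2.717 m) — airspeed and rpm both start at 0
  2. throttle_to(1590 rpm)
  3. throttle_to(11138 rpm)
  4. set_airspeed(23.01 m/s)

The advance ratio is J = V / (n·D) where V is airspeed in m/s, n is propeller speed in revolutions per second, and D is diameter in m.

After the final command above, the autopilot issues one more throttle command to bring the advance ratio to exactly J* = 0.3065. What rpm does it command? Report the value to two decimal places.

rpm = 1739.82

set_propeller: D = 2.589 m, P = 2.717 m (p = P/D = 1.049440); state ← (V=0, rpm=0)
throttle_to(1590): rpm ← 1590
throttle_to(11138): rpm ← 11138
set_airspeed(23.01): V ← 23.01 m/s
final state: V = 23.01 m/s, rpm = 11138 → n = rpm/60 = 185.633333 rev/s
target J* = 0.3065; solve J* = V/(n·D) for n: n = V/(J*·D) = 23.01/(0.3065 × 2.589) = 28.997068 rev/s
rpm = 60·n = 1739.824089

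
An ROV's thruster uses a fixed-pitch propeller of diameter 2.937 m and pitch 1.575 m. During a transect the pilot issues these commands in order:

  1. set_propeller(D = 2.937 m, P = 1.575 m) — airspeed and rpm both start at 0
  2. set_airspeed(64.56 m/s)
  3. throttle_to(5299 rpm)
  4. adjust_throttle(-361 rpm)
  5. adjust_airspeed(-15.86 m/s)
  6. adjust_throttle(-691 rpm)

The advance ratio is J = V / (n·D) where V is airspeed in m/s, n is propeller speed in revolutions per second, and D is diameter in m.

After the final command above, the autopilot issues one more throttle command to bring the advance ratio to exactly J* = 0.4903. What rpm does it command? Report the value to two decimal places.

set_propeller: D = 2.937 m, P = 1.575 m (p = P/D = 0.536261); state ← (V=0, rpm=0)
set_airspeed(64.56): V ← 64.56 m/s
throttle_to(5299): rpm ← 5299
adjust_throttle(-361): rpm ← 5299 -361 = 4938
adjust_airspeed(-15.86): V ← 64.56 -15.86 = 48.7 m/s
adjust_throttle(-691): rpm ← 4938 -691 = 4247
final state: V = 48.7 m/s, rpm = 4247 → n = rpm/60 = 70.783333 rev/s
target J* = 0.4903; solve J* = V/(n·D) for n: n = V/(J*·D) = 48.7/(0.4903 × 2.937) = 33.819184 rev/s
rpm = 60·n = 2029.151025

rpm = 2029.15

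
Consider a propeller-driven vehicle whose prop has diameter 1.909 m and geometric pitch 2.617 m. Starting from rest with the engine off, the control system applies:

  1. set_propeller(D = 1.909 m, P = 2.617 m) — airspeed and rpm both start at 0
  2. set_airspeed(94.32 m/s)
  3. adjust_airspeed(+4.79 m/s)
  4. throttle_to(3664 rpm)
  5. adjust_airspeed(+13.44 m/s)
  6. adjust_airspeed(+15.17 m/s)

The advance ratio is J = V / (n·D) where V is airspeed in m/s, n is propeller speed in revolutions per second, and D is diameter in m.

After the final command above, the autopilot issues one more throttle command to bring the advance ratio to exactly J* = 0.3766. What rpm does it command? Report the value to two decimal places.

rpm = 10659.18

set_propeller: D = 1.909 m, P = 2.617 m (p = P/D = 1.370875); state ← (V=0, rpm=0)
set_airspeed(94.32): V ← 94.32 m/s
adjust_airspeed(+4.79): V ← 94.32 +4.79 = 99.11 m/s
throttle_to(3664): rpm ← 3664
adjust_airspeed(+13.44): V ← 99.11 +13.44 = 112.55 m/s
adjust_airspeed(+15.17): V ← 112.55 +15.17 = 127.72 m/s
final state: V = 127.72 m/s, rpm = 3664 → n = rpm/60 = 61.066667 rev/s
target J* = 0.3766; solve J* = V/(n·D) for n: n = V/(J*·D) = 127.72/(0.3766 × 1.909) = 177.653049 rev/s
rpm = 60·n = 10659.182946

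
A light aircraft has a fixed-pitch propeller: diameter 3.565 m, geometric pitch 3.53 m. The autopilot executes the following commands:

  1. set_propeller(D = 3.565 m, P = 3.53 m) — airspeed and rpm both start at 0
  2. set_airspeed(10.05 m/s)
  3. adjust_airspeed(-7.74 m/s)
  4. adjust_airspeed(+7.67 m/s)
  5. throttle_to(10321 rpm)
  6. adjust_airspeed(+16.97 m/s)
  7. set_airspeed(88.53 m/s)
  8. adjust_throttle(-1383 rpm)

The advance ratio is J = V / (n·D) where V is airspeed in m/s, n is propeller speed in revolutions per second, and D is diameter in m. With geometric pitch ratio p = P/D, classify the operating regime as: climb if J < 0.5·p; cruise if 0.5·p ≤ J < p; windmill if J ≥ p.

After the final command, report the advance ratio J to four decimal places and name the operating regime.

J = 0.1667, regime = climb

set_propeller: D = 3.565 m, P = 3.53 m (p = P/D = 0.990182); state ← (V=0, rpm=0)
set_airspeed(10.05): V ← 10.05 m/s
adjust_airspeed(-7.74): V ← 10.05 -7.74 = 2.31 m/s
adjust_airspeed(+7.67): V ← 2.31 +7.67 = 9.98 m/s
throttle_to(10321): rpm ← 10321
adjust_airspeed(+16.97): V ← 9.98 +16.97 = 26.95 m/s
set_airspeed(88.53): V ← 88.53 m/s
adjust_throttle(-1383): rpm ← 10321 -1383 = 8938
final state: V = 88.53 m/s, rpm = 8938 → n = rpm/60 = 148.966667 rev/s
J = V / (n·D) = 88.53 / (148.966667 × 3.565) = 0.166702
regime bands: climb J<0.4951 | cruise [0.4951, 0.9902) | windmill J≥0.9902
J = 0.1667 → climb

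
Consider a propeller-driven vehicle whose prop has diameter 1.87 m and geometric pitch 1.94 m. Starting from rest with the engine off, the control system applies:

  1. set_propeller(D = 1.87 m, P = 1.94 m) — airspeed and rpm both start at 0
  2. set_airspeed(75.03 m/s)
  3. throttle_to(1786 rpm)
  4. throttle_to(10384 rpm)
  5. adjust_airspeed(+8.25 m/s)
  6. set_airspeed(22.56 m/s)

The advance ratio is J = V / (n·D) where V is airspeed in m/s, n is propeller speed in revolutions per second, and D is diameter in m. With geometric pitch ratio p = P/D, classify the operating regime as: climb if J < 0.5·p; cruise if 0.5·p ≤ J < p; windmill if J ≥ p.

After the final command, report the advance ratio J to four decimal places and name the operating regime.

set_propeller: D = 1.87 m, P = 1.94 m (p = P/D = 1.037433); state ← (V=0, rpm=0)
set_airspeed(75.03): V ← 75.03 m/s
throttle_to(1786): rpm ← 1786
throttle_to(10384): rpm ← 10384
adjust_airspeed(+8.25): V ← 75.03 +8.25 = 83.28 m/s
set_airspeed(22.56): V ← 22.56 m/s
final state: V = 22.56 m/s, rpm = 10384 → n = rpm/60 = 173.066667 rev/s
J = V / (n·D) = 22.56 / (173.066667 × 1.87) = 0.069708
regime bands: climb J<0.5187 | cruise [0.5187, 1.0374) | windmill J≥1.0374
J = 0.0697 → climb

J = 0.0697, regime = climb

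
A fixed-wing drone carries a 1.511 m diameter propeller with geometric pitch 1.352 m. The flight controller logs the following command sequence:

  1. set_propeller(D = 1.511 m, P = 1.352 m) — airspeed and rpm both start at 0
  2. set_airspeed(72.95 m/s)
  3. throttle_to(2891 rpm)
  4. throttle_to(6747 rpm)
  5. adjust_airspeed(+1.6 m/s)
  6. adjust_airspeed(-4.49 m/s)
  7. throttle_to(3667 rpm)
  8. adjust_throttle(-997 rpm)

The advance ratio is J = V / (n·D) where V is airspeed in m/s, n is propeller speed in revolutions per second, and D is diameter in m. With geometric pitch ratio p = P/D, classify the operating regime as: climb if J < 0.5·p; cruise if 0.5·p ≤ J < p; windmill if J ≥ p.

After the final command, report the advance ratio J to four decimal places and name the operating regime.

set_propeller: D = 1.511 m, P = 1.352 m (p = P/D = 0.894772); state ← (V=0, rpm=0)
set_airspeed(72.95): V ← 72.95 m/s
throttle_to(2891): rpm ← 2891
throttle_to(6747): rpm ← 6747
adjust_airspeed(+1.6): V ← 72.95 +1.6 = 74.55 m/s
adjust_airspeed(-4.49): V ← 74.55 -4.49 = 70.06 m/s
throttle_to(3667): rpm ← 3667
adjust_throttle(-997): rpm ← 3667 -997 = 2670
final state: V = 70.06 m/s, rpm = 2670 → n = rpm/60 = 44.500000 rev/s
J = V / (n·D) = 70.06 / (44.500000 × 1.511) = 1.041947
regime bands: climb J<0.4474 | cruise [0.4474, 0.8948) | windmill J≥0.8948
J = 1.0419 → windmill

J = 1.0419, regime = windmill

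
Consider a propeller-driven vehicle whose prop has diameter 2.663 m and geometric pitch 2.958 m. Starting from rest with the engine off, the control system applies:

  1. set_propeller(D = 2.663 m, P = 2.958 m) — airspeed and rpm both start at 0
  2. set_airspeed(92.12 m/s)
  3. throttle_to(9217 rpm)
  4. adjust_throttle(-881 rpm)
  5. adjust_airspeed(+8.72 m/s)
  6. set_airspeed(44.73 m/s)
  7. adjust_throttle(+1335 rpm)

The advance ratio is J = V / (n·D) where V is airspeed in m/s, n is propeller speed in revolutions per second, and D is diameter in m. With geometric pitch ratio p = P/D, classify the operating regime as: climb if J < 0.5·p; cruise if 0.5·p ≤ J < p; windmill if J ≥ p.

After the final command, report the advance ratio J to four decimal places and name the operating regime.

J = 0.1042, regime = climb

set_propeller: D = 2.663 m, P = 2.958 m (p = P/D = 1.110777); state ← (V=0, rpm=0)
set_airspeed(92.12): V ← 92.12 m/s
throttle_to(9217): rpm ← 9217
adjust_throttle(-881): rpm ← 9217 -881 = 8336
adjust_airspeed(+8.72): V ← 92.12 +8.72 = 100.84 m/s
set_airspeed(44.73): V ← 44.73 m/s
adjust_throttle(+1335): rpm ← 8336 +1335 = 9671
final state: V = 44.73 m/s, rpm = 9671 → n = rpm/60 = 161.183333 rev/s
J = V / (n·D) = 44.73 / (161.183333 × 2.663) = 0.104210
regime bands: climb J<0.5554 | cruise [0.5554, 1.1108) | windmill J≥1.1108
J = 0.1042 → climb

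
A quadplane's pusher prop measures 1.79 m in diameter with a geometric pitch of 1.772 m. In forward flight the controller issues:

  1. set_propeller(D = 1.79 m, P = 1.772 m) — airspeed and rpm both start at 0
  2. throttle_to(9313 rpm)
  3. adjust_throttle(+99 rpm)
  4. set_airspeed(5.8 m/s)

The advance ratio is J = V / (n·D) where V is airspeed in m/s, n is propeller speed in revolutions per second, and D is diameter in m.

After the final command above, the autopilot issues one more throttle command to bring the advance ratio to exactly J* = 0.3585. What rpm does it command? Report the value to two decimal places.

set_propeller: D = 1.79 m, P = 1.772 m (p = P/D = 0.989944); state ← (V=0, rpm=0)
throttle_to(9313): rpm ← 9313
adjust_throttle(+99): rpm ← 9313 +99 = 9412
set_airspeed(5.8): V ← 5.8 m/s
final state: V = 5.8 m/s, rpm = 9412 → n = rpm/60 = 156.866667 rev/s
target J* = 0.3585; solve J* = V/(n·D) for n: n = V/(J*·D) = 5.8/(0.3585 × 1.79) = 9.038280 rev/s
rpm = 60·n = 542.296814

rpm = 542.30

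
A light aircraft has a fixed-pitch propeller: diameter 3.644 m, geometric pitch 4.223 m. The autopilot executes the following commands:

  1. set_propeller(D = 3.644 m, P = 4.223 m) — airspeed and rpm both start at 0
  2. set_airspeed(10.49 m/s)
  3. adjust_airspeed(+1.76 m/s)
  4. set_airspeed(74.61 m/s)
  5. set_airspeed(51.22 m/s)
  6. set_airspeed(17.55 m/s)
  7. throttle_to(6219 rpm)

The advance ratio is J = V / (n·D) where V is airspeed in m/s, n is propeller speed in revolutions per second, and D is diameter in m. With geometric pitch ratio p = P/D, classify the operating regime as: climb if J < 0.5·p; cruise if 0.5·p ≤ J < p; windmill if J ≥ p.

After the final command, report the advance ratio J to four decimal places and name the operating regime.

J = 0.0465, regime = climb

set_propeller: D = 3.644 m, P = 4.223 m (p = P/D = 1.158891); state ← (V=0, rpm=0)
set_airspeed(10.49): V ← 10.49 m/s
adjust_airspeed(+1.76): V ← 10.49 +1.76 = 12.25 m/s
set_airspeed(74.61): V ← 74.61 m/s
set_airspeed(51.22): V ← 51.22 m/s
set_airspeed(17.55): V ← 17.55 m/s
throttle_to(6219): rpm ← 6219
final state: V = 17.55 m/s, rpm = 6219 → n = rpm/60 = 103.650000 rev/s
J = V / (n·D) = 17.55 / (103.650000 × 3.644) = 0.046465
regime bands: climb J<0.5794 | cruise [0.5794, 1.1589) | windmill J≥1.1589
J = 0.0465 → climb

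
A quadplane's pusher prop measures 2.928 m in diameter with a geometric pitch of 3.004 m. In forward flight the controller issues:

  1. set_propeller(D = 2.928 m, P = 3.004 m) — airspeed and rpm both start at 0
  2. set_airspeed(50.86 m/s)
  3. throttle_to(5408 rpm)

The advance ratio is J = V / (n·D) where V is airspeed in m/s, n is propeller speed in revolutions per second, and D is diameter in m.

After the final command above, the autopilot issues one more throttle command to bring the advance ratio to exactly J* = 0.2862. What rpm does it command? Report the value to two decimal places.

set_propeller: D = 2.928 m, P = 3.004 m (p = P/D = 1.025956); state ← (V=0, rpm=0)
set_airspeed(50.86): V ← 50.86 m/s
throttle_to(5408): rpm ← 5408
final state: V = 50.86 m/s, rpm = 5408 → n = rpm/60 = 90.133333 rev/s
target J* = 0.2862; solve J* = V/(n·D) for n: n = V/(J*·D) = 50.86/(0.2862 × 2.928) = 60.692588 rev/s
rpm = 60·n = 3641.555258

rpm = 3641.56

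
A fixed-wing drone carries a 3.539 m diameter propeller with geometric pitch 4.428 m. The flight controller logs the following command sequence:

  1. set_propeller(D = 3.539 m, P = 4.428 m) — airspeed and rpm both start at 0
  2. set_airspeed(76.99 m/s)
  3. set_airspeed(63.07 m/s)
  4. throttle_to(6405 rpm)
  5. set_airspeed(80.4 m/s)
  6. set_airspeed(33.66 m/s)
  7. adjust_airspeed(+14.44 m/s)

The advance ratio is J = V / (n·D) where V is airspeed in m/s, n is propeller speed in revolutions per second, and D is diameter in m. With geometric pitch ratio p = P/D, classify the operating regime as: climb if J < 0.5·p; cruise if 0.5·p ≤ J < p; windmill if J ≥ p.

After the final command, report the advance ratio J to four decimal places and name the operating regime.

J = 0.1273, regime = climb

set_propeller: D = 3.539 m, P = 4.428 m (p = P/D = 1.251201); state ← (V=0, rpm=0)
set_airspeed(76.99): V ← 76.99 m/s
set_airspeed(63.07): V ← 63.07 m/s
throttle_to(6405): rpm ← 6405
set_airspeed(80.4): V ← 80.4 m/s
set_airspeed(33.66): V ← 33.66 m/s
adjust_airspeed(+14.44): V ← 33.66 +14.44 = 48.1 m/s
final state: V = 48.1 m/s, rpm = 6405 → n = rpm/60 = 106.750000 rev/s
J = V / (n·D) = 48.1 / (106.750000 × 3.539) = 0.127320
regime bands: climb J<0.6256 | cruise [0.6256, 1.2512) | windmill J≥1.2512
J = 0.1273 → climb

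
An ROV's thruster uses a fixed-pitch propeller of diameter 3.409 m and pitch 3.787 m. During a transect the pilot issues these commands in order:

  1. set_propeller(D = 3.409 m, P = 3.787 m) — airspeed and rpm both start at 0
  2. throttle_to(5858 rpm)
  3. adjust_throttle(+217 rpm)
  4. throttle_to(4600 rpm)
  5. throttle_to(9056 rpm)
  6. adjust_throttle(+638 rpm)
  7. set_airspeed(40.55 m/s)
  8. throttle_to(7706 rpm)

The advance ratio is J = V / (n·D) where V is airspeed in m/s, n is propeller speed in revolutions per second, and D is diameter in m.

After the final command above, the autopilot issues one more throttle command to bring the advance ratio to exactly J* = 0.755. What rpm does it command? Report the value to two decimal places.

rpm = 945.30

set_propeller: D = 3.409 m, P = 3.787 m (p = P/D = 1.110883); state ← (V=0, rpm=0)
throttle_to(5858): rpm ← 5858
adjust_throttle(+217): rpm ← 5858 +217 = 6075
throttle_to(4600): rpm ← 4600
throttle_to(9056): rpm ← 9056
adjust_throttle(+638): rpm ← 9056 +638 = 9694
set_airspeed(40.55): V ← 40.55 m/s
throttle_to(7706): rpm ← 7706
final state: V = 40.55 m/s, rpm = 7706 → n = rpm/60 = 128.433333 rev/s
target J* = 0.755; solve J* = V/(n·D) for n: n = V/(J*·D) = 40.55/(0.755 × 3.409) = 15.754946 rev/s
rpm = 60·n = 945.296731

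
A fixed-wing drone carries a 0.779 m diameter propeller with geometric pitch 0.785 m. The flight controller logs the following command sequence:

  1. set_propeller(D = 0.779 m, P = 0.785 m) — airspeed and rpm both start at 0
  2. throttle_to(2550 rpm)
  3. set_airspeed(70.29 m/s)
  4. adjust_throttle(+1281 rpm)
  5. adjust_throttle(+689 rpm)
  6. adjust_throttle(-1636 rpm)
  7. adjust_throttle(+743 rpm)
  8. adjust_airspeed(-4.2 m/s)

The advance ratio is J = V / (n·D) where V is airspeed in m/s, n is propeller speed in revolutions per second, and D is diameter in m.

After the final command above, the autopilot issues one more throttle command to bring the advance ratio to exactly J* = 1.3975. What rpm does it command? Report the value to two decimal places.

set_propeller: D = 0.779 m, P = 0.785 m (p = P/D = 1.007702); state ← (V=0, rpm=0)
throttle_to(2550): rpm ← 2550
set_airspeed(70.29): V ← 70.29 m/s
adjust_throttle(+1281): rpm ← 2550 +1281 = 3831
adjust_throttle(+689): rpm ← 3831 +689 = 4520
adjust_throttle(-1636): rpm ← 4520 -1636 = 2884
adjust_throttle(+743): rpm ← 2884 +743 = 3627
adjust_airspeed(-4.2): V ← 70.29 -4.2 = 66.09 m/s
final state: V = 66.09 m/s, rpm = 3627 → n = rpm/60 = 60.450000 rev/s
target J* = 1.3975; solve J* = V/(n·D) for n: n = V/(J*·D) = 66.09/(1.3975 × 0.779) = 60.708077 rev/s
rpm = 60·n = 3642.484631

rpm = 3642.48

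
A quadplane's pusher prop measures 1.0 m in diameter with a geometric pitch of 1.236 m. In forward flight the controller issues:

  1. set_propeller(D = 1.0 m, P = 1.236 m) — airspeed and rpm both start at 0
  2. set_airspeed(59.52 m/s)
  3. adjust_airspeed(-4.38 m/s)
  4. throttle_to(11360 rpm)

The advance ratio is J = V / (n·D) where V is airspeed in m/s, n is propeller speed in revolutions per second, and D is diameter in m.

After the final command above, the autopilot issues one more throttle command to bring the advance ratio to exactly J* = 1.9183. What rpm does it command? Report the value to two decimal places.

set_propeller: D = 1.0 m, P = 1.236 m (p = P/D = 1.236000); state ← (V=0, rpm=0)
set_airspeed(59.52): V ← 59.52 m/s
adjust_airspeed(-4.38): V ← 59.52 -4.38 = 55.14 m/s
throttle_to(11360): rpm ← 11360
final state: V = 55.14 m/s, rpm = 11360 → n = rpm/60 = 189.333333 rev/s
target J* = 1.9183; solve J* = V/(n·D) for n: n = V/(J*·D) = 55.14/(1.9183 × 1.0) = 28.744201 rev/s
rpm = 60·n = 1724.652036

rpm = 1724.65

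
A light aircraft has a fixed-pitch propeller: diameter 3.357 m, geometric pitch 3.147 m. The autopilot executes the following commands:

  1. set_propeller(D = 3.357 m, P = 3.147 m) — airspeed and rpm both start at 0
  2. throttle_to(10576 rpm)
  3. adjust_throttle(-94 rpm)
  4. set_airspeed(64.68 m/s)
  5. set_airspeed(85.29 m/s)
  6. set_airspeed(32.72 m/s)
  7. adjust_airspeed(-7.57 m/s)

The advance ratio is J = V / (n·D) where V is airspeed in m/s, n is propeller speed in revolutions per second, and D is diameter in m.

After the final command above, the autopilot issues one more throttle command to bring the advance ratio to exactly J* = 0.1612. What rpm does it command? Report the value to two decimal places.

rpm = 2788.51

set_propeller: D = 3.357 m, P = 3.147 m (p = P/D = 0.937444); state ← (V=0, rpm=0)
throttle_to(10576): rpm ← 10576
adjust_throttle(-94): rpm ← 10576 -94 = 10482
set_airspeed(64.68): V ← 64.68 m/s
set_airspeed(85.29): V ← 85.29 m/s
set_airspeed(32.72): V ← 32.72 m/s
adjust_airspeed(-7.57): V ← 32.72 -7.57 = 25.15 m/s
final state: V = 25.15 m/s, rpm = 10482 → n = rpm/60 = 174.700000 rev/s
target J* = 0.1612; solve J* = V/(n·D) for n: n = V/(J*·D) = 25.15/(0.1612 × 3.357) = 46.475237 rev/s
rpm = 60·n = 2788.514204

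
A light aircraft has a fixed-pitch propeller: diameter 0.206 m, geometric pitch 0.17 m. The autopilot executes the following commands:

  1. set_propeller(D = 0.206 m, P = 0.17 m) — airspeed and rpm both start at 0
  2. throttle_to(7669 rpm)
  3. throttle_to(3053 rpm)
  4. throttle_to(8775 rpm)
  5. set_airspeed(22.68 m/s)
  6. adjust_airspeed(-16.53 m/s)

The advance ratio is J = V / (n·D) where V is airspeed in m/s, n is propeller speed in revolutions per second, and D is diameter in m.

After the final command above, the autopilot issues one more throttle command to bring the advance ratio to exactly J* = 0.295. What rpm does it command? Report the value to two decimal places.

set_propeller: D = 0.206 m, P = 0.17 m (p = P/D = 0.825243); state ← (V=0, rpm=0)
throttle_to(7669): rpm ← 7669
throttle_to(3053): rpm ← 3053
throttle_to(8775): rpm ← 8775
set_airspeed(22.68): V ← 22.68 m/s
adjust_airspeed(-16.53): V ← 22.68 -16.53 = 6.15 m/s
final state: V = 6.15 m/s, rpm = 8775 → n = rpm/60 = 146.250000 rev/s
target J* = 0.295; solve J* = V/(n·D) for n: n = V/(J*·D) = 6.15/(0.295 × 0.206) = 101.201251 rev/s
rpm = 60·n = 6072.075037

rpm = 6072.08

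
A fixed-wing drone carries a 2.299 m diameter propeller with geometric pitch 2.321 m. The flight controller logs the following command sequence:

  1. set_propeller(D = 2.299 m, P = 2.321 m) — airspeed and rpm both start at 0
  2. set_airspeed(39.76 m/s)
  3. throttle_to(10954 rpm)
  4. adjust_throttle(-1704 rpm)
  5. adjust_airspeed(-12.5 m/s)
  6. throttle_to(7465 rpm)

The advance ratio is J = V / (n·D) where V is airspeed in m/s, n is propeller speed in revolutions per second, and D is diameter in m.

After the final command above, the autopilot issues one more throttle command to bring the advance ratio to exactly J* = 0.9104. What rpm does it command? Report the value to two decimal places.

set_propeller: D = 2.299 m, P = 2.321 m (p = P/D = 1.009569); state ← (V=0, rpm=0)
set_airspeed(39.76): V ← 39.76 m/s
throttle_to(10954): rpm ← 10954
adjust_throttle(-1704): rpm ← 10954 -1704 = 9250
adjust_airspeed(-12.5): V ← 39.76 -12.5 = 27.26 m/s
throttle_to(7465): rpm ← 7465
final state: V = 27.26 m/s, rpm = 7465 → n = rpm/60 = 124.416667 rev/s
target J* = 0.9104; solve J* = V/(n·D) for n: n = V/(J*·D) = 27.26/(0.9104 × 2.299) = 13.024307 rev/s
rpm = 60·n = 781.458432

rpm = 781.46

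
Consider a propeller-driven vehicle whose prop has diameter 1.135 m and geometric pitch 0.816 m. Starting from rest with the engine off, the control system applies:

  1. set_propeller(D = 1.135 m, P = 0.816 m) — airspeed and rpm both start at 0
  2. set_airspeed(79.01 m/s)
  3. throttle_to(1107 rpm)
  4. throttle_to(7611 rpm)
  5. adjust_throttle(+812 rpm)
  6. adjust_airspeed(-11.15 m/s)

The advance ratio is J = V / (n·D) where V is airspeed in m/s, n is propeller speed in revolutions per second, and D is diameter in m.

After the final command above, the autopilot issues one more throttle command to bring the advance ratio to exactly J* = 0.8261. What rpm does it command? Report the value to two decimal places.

set_propeller: D = 1.135 m, P = 0.816 m (p = P/D = 0.718943); state ← (V=0, rpm=0)
set_airspeed(79.01): V ← 79.01 m/s
throttle_to(1107): rpm ← 1107
throttle_to(7611): rpm ← 7611
adjust_throttle(+812): rpm ← 7611 +812 = 8423
adjust_airspeed(-11.15): V ← 79.01 -11.15 = 67.86 m/s
final state: V = 67.86 m/s, rpm = 8423 → n = rpm/60 = 140.383333 rev/s
target J* = 0.8261; solve J* = V/(n·D) for n: n = V/(J*·D) = 67.86/(0.8261 × 1.135) = 72.374466 rev/s
rpm = 60·n = 4342.467952

rpm = 4342.47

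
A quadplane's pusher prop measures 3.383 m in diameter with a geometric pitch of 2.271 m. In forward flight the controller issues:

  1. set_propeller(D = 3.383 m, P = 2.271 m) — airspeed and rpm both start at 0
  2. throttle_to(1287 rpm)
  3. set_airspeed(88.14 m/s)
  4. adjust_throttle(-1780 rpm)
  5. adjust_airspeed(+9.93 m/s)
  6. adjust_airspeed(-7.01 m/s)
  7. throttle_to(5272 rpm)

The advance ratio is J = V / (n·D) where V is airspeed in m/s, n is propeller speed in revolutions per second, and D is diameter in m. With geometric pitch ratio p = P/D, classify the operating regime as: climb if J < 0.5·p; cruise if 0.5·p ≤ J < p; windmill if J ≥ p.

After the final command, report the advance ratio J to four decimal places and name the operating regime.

J = 0.3063, regime = climb

set_propeller: D = 3.383 m, P = 2.271 m (p = P/D = 0.671298); state ← (V=0, rpm=0)
throttle_to(1287): rpm ← 1287
set_airspeed(88.14): V ← 88.14 m/s
adjust_throttle(-1780): rpm ← 1287 -1780 = -493
adjust_airspeed(+9.93): V ← 88.14 +9.93 = 98.07 m/s
adjust_airspeed(-7.01): V ← 98.07 -7.01 = 91.06 m/s
throttle_to(5272): rpm ← 5272
final state: V = 91.06 m/s, rpm = 5272 → n = rpm/60 = 87.866667 rev/s
J = V / (n·D) = 91.06 / (87.866667 × 3.383) = 0.306338
regime bands: climb J<0.3356 | cruise [0.3356, 0.6713) | windmill J≥0.6713
J = 0.3063 → climb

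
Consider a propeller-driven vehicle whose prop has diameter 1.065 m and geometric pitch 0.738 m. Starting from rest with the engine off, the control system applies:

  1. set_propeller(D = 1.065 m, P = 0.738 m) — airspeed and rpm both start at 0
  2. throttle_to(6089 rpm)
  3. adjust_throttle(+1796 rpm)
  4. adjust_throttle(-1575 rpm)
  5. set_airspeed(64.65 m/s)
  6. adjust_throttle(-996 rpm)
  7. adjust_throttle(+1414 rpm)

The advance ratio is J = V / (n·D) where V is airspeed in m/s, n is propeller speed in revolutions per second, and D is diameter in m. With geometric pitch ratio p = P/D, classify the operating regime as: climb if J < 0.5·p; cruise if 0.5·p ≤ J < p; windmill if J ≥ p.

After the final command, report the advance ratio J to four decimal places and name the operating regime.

set_propeller: D = 1.065 m, P = 0.738 m (p = P/D = 0.692958); state ← (V=0, rpm=0)
throttle_to(6089): rpm ← 6089
adjust_throttle(+1796): rpm ← 6089 +1796 = 7885
adjust_throttle(-1575): rpm ← 7885 -1575 = 6310
set_airspeed(64.65): V ← 64.65 m/s
adjust_throttle(-996): rpm ← 6310 -996 = 5314
adjust_throttle(+1414): rpm ← 5314 +1414 = 6728
final state: V = 64.65 m/s, rpm = 6728 → n = rpm/60 = 112.133333 rev/s
J = V / (n·D) = 64.65 / (112.133333 × 1.065) = 0.541358
regime bands: climb J<0.3465 | cruise [0.3465, 0.6930) | windmill J≥0.6930
J = 0.5414 → cruise

J = 0.5414, regime = cruise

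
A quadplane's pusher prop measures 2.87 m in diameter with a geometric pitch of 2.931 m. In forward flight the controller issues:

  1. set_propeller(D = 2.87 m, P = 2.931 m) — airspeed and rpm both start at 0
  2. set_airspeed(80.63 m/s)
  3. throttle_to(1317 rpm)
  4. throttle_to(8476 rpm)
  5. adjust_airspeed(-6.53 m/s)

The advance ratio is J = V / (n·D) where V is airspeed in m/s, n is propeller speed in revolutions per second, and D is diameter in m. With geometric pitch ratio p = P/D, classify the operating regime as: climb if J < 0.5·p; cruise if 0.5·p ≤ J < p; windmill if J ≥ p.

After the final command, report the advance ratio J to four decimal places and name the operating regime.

J = 0.1828, regime = climb

set_propeller: D = 2.87 m, P = 2.931 m (p = P/D = 1.021254); state ← (V=0, rpm=0)
set_airspeed(80.63): V ← 80.63 m/s
throttle_to(1317): rpm ← 1317
throttle_to(8476): rpm ← 8476
adjust_airspeed(-6.53): V ← 80.63 -6.53 = 74.1 m/s
final state: V = 74.1 m/s, rpm = 8476 → n = rpm/60 = 141.266667 rev/s
J = V / (n·D) = 74.1 / (141.266667 × 2.87) = 0.182767
regime bands: climb J<0.5106 | cruise [0.5106, 1.0213) | windmill J≥1.0213
J = 0.1828 → climb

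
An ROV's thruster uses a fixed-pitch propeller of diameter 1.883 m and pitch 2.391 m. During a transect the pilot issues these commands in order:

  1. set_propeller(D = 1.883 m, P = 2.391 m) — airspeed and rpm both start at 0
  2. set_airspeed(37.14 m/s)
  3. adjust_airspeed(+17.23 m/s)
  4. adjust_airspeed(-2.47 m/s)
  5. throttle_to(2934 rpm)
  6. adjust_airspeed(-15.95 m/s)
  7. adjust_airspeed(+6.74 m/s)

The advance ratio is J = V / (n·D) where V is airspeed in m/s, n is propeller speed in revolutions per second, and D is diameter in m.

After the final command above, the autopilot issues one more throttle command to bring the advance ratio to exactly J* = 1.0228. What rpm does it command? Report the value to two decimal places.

set_propeller: D = 1.883 m, P = 2.391 m (p = P/D = 1.269782); state ← (V=0, rpm=0)
set_airspeed(37.14): V ← 37.14 m/s
adjust_airspeed(+17.23): V ← 37.14 +17.23 = 54.37 m/s
adjust_airspeed(-2.47): V ← 54.37 -2.47 = 51.9 m/s
throttle_to(2934): rpm ← 2934
adjust_airspeed(-15.95): V ← 51.9 -15.95 = 35.95 m/s
adjust_airspeed(+6.74): V ← 35.95 +6.74 = 42.69 m/s
final state: V = 42.69 m/s, rpm = 2934 → n = rpm/60 = 48.900000 rev/s
target J* = 1.0228; solve J* = V/(n·D) for n: n = V/(J*·D) = 42.69/(1.0228 × 1.883) = 22.165887 rev/s
rpm = 60·n = 1329.953222

rpm = 1329.95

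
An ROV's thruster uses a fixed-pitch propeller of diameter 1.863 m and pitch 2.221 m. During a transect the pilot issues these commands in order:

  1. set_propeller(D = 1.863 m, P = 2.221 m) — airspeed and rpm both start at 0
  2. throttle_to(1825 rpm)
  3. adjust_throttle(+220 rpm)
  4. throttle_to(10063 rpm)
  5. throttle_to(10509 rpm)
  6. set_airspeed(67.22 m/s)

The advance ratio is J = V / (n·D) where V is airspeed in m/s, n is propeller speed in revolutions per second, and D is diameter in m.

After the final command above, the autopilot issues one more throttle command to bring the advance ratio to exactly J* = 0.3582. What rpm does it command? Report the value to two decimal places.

set_propeller: D = 1.863 m, P = 2.221 m (p = P/D = 1.192163); state ← (V=0, rpm=0)
throttle_to(1825): rpm ← 1825
adjust_throttle(+220): rpm ← 1825 +220 = 2045
throttle_to(10063): rpm ← 10063
throttle_to(10509): rpm ← 10509
set_airspeed(67.22): V ← 67.22 m/s
final state: V = 67.22 m/s, rpm = 10509 → n = rpm/60 = 175.150000 rev/s
target J* = 0.3582; solve J* = V/(n·D) for n: n = V/(J*·D) = 67.22/(0.3582 × 1.863) = 100.730287 rev/s
rpm = 60·n = 6043.817225

rpm = 6043.82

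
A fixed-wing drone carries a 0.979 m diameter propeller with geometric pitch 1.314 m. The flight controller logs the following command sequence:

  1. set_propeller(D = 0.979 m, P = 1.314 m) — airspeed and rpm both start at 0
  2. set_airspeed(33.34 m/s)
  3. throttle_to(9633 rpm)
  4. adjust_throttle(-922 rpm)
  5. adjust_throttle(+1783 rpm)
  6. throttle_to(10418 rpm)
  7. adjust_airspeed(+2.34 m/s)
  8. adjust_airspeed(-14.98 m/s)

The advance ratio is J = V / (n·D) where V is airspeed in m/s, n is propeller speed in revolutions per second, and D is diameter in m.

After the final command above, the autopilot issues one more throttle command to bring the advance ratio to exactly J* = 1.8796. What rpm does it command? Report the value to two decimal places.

rpm = 674.95

set_propeller: D = 0.979 m, P = 1.314 m (p = P/D = 1.342186); state ← (V=0, rpm=0)
set_airspeed(33.34): V ← 33.34 m/s
throttle_to(9633): rpm ← 9633
adjust_throttle(-922): rpm ← 9633 -922 = 8711
adjust_throttle(+1783): rpm ← 8711 +1783 = 10494
throttle_to(10418): rpm ← 10418
adjust_airspeed(+2.34): V ← 33.34 +2.34 = 35.68 m/s
adjust_airspeed(-14.98): V ← 35.68 -14.98 = 20.7 m/s
final state: V = 20.7 m/s, rpm = 10418 → n = rpm/60 = 173.633333 rev/s
target J* = 1.8796; solve J* = V/(n·D) for n: n = V/(J*·D) = 20.7/(1.8796 × 0.979) = 11.249215 rev/s
rpm = 60·n = 674.952900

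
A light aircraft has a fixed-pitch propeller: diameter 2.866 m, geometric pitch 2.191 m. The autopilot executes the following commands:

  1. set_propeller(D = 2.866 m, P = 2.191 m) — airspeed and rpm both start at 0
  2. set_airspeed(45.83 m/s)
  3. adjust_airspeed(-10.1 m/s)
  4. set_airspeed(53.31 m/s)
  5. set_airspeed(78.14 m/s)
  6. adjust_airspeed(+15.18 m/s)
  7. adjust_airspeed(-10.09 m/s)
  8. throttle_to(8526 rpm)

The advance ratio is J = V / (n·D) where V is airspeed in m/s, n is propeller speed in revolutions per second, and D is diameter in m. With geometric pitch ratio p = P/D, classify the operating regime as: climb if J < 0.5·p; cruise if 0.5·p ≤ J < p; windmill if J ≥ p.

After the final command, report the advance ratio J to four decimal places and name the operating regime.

J = 0.2044, regime = climb

set_propeller: D = 2.866 m, P = 2.191 m (p = P/D = 0.764480); state ← (V=0, rpm=0)
set_airspeed(45.83): V ← 45.83 m/s
adjust_airspeed(-10.1): V ← 45.83 -10.1 = 35.73 m/s
set_airspeed(53.31): V ← 53.31 m/s
set_airspeed(78.14): V ← 78.14 m/s
adjust_airspeed(+15.18): V ← 78.14 +15.18 = 93.32 m/s
adjust_airspeed(-10.09): V ← 93.32 -10.09 = 83.23 m/s
throttle_to(8526): rpm ← 8526
final state: V = 83.23 m/s, rpm = 8526 → n = rpm/60 = 142.100000 rev/s
J = V / (n·D) = 83.23 / (142.100000 × 2.866) = 0.204366
regime bands: climb J<0.3822 | cruise [0.3822, 0.7645) | windmill J≥0.7645
J = 0.2044 → climb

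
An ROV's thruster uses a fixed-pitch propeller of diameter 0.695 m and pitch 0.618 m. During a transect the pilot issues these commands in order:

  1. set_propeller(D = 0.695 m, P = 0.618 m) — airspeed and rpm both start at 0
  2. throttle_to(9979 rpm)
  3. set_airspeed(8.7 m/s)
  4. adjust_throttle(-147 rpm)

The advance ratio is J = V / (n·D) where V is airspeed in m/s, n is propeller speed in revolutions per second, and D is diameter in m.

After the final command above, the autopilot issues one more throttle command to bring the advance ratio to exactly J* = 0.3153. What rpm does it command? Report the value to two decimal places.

rpm = 2382.11

set_propeller: D = 0.695 m, P = 0.618 m (p = P/D = 0.889209); state ← (V=0, rpm=0)
throttle_to(9979): rpm ← 9979
set_airspeed(8.7): V ← 8.7 m/s
adjust_throttle(-147): rpm ← 9979 -147 = 9832
final state: V = 8.7 m/s, rpm = 9832 → n = rpm/60 = 163.866667 rev/s
target J* = 0.3153; solve J* = V/(n·D) for n: n = V/(J*·D) = 8.7/(0.3153 × 0.695) = 39.701826 rev/s
rpm = 60·n = 2382.109536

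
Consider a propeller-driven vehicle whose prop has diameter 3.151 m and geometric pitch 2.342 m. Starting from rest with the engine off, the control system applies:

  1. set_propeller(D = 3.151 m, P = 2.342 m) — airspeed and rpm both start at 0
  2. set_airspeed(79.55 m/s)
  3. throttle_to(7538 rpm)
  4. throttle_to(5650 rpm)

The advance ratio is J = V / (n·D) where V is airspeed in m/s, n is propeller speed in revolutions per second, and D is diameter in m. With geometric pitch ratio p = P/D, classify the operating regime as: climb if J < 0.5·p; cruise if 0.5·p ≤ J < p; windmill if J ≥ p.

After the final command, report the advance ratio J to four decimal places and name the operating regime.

set_propeller: D = 3.151 m, P = 2.342 m (p = P/D = 0.743256); state ← (V=0, rpm=0)
set_airspeed(79.55): V ← 79.55 m/s
throttle_to(7538): rpm ← 7538
throttle_to(5650): rpm ← 5650
final state: V = 79.55 m/s, rpm = 5650 → n = rpm/60 = 94.166667 rev/s
J = V / (n·D) = 79.55 / (94.166667 × 3.151) = 0.268099
regime bands: climb J<0.3716 | cruise [0.3716, 0.7433) | windmill J≥0.7433
J = 0.2681 → climb

J = 0.2681, regime = climb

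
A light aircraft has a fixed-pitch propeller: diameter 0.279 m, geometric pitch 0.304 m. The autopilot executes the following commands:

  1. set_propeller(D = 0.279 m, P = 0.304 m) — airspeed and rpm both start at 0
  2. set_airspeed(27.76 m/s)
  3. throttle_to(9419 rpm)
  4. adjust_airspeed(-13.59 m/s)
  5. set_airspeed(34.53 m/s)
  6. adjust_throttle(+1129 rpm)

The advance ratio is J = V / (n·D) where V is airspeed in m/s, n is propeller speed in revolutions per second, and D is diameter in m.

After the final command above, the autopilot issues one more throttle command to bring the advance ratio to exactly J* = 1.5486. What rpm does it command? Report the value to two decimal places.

rpm = 4795.17

set_propeller: D = 0.279 m, P = 0.304 m (p = P/D = 1.089606); state ← (V=0, rpm=0)
set_airspeed(27.76): V ← 27.76 m/s
throttle_to(9419): rpm ← 9419
adjust_airspeed(-13.59): V ← 27.76 -13.59 = 14.17 m/s
set_airspeed(34.53): V ← 34.53 m/s
adjust_throttle(+1129): rpm ← 9419 +1129 = 10548
final state: V = 34.53 m/s, rpm = 10548 → n = rpm/60 = 175.800000 rev/s
target J* = 1.5486; solve J* = V/(n·D) for n: n = V/(J*·D) = 34.53/(1.5486 × 0.279) = 79.919567 rev/s
rpm = 60·n = 4795.173997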